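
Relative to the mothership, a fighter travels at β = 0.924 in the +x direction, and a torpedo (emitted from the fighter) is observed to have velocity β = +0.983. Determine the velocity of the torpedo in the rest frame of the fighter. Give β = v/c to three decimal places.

β = +0.643

Invert the composition law: u' = (u − v)/(1 − uv/c²).
u' = (0.983 − 0.924) / (1 − (0.983)(0.924)) = 0.0590/0.0917 = 0.6433.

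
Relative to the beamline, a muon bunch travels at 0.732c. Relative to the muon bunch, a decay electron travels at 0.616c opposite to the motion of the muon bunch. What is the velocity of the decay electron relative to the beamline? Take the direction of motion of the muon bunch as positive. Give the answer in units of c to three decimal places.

+0.211c

With v = 0.732 and u' = -0.616 (in units of c),
u = (u' + v)/(1 + u'v/c²):
u = (-0.616 + 0.732) / (1 + (-0.616)·0.732) = 0.1160/0.5491 = 0.2113
(Galilean addition would give +0.116c.)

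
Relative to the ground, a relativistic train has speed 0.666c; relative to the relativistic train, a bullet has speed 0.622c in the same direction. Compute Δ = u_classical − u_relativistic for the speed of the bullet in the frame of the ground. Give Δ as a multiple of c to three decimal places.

Galilean: u_cl = 0.622 + 0.666 = 1.2880.
Relativistic: u_rel = (0.622 + 0.666) / (1 + 0.622·0.666) = 1.2880/1.4143 = 0.9107.
Δ = 1.2880 − 0.9107 = 0.3773.
(The classical prediction exceeds c; the relativistic result does not.)

Δ = 0.377c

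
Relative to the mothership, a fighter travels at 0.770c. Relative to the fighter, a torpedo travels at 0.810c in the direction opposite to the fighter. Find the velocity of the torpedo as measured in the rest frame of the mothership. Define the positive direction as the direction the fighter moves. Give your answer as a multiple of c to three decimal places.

-0.106c

With v = 0.770 and u' = -0.810 (in units of c),
u = (u' + v)/(1 + u'v/c²):
u = (-0.810 + 0.770) / (1 + (-0.810)·0.770) = -0.0400/0.3763 = -0.1063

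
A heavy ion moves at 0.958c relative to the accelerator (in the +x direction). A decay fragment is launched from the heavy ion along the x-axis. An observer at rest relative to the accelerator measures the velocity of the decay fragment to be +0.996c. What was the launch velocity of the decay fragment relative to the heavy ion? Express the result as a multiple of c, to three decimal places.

Invert the composition law: u' = (u − v)/(1 − uv/c²).
u' = (0.996 − 0.958) / (1 − (0.996)(0.958)) = 0.0380/0.0458 = 0.8291.

+0.829c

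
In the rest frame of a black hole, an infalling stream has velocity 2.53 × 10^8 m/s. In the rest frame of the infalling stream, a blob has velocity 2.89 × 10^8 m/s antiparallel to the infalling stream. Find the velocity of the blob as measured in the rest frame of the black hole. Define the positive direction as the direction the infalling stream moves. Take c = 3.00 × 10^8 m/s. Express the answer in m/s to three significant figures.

In units of c (dividing by 3.00 × 10^8 m/s): v = 0.843, u' = -0.963.
u = (u' + v)/(1 + u'v/c²):
u = (-0.963 + 0.843) / (1 + (-0.963)·0.843) = -0.1200/0.1876 = -0.6397
(Galilean addition would give -0.120c.)
Converting back: u = -0.6397 × 3.00 × 10^8 m/s.

-1.92 × 10^8 m/s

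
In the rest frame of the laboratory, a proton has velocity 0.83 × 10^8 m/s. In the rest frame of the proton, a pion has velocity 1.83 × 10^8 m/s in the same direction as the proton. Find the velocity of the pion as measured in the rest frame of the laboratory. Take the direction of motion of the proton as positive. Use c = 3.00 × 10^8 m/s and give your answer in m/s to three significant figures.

In units of c (dividing by 3.00 × 10^8 m/s): v = 0.277, u' = 0.610.
u = (u' + v)/(1 + u'v/c²):
u = (0.610 + 0.277) / (1 + 0.610·0.277) = 0.8867/1.1688 = 0.7586
Converting back: u = 0.7586 × 3.00 × 10^8 m/s.

2.28 × 10^8 m/s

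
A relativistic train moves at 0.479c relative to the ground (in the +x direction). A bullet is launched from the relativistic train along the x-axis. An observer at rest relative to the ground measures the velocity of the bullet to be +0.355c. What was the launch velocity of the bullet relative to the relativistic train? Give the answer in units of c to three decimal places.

-0.149c

Invert the composition law: u' = (u − v)/(1 − uv/c²).
u' = (0.355 − 0.479) / (1 − (0.355)(0.479)) = -0.1240/0.8300 = -0.1494.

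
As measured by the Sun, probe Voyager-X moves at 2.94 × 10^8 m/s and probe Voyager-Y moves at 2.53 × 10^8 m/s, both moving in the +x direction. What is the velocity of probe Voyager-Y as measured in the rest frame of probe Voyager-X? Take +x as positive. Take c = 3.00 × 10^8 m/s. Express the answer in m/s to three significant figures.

β_A = 0.980, β_B = 0.843 (dividing each by c = 3.00 × 10^8 m/s).
Transform to A's frame with the inverse velocity-addition law: u' = (u − v)/(1 − uv/c²), taking u = β_B and v = β_A.
u' = (0.843 − 0.980) / (1 − (0.980)(0.843)) = -0.1367/0.1735 = -0.7876.
u' = -0.7876 × 3.00 × 10^8 m/s.

-2.36 × 10^8 m/s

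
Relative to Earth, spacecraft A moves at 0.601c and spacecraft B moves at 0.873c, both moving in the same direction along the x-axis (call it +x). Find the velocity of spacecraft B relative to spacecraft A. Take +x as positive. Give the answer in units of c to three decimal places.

β_A = 0.601, β_B = 0.873.
Transform to A's frame with the inverse velocity-addition law: u' = (u − v)/(1 − uv/c²), taking u = β_B and v = β_A.
u' = (0.873 − 0.601) / (1 − (0.601)(0.873)) = 0.2720/0.4753 = 0.5722.

+0.572c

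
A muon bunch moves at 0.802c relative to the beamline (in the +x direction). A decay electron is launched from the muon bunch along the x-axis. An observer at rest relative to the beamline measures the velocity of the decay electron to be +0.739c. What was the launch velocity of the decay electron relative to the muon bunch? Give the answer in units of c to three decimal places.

Invert the composition law: u' = (u − v)/(1 − uv/c²).
u' = (0.739 − 0.802) / (1 − (0.739)(0.802)) = -0.0630/0.4073 = -0.1547.

-0.155c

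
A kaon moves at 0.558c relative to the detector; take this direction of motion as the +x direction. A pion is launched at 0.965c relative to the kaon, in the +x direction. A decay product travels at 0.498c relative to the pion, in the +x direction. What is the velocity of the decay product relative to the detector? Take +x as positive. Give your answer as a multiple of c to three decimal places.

0.997c

Apply u = (u' + v)/(1 + u'v/c²) successively, working outward toward the detector.
Start: velocity of the kaon relative to the detector = 0.5580c.
Compose with the pion (u' = 0.965 in the kaon frame): u_1 = (0.965 + 0.558) / (1 + 0.965·0.558) = 1.5230/1.5385 = 0.9899.
Compose with the decay product (u' = 0.498 in the pion frame): u_2 = (0.498 + 0.990) / (1 + 0.498·0.990) = 1.4879/1.4930 = 0.9966.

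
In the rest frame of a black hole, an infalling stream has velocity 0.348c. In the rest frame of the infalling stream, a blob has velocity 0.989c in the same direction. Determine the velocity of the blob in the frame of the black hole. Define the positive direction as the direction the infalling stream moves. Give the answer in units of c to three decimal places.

With v = 0.348 and u' = 0.989 (in units of c),
u = (u' + v)/(1 + u'v/c²):
u = (0.989 + 0.348) / (1 + 0.989·0.348) = 1.3370/1.3442 = 0.9947
(Galilean addition would give +1.337c, exceeding c.)

0.995c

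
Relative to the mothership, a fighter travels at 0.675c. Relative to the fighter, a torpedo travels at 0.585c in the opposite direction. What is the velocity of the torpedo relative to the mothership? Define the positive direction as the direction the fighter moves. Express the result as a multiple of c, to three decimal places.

With v = 0.675 and u' = -0.585 (in units of c),
u = (u' + v)/(1 + u'v/c²):
u = (-0.585 + 0.675) / (1 + (-0.585)·0.675) = 0.0900/0.6051 = 0.1487

+0.149c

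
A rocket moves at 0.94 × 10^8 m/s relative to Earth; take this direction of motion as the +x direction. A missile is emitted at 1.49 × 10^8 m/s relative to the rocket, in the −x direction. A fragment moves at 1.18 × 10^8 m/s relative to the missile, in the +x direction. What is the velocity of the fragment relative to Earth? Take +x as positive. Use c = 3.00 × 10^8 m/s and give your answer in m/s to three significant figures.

Apply u = (u' + v)/(1 + u'v/c²) successively, working outward toward Earth.
(Dividing each given speed by c = 3.00 × 10^8 m/s to work in units of c.)
Start: velocity of the rocket relative to Earth = 0.3133c.
Compose with the missile (u' = -0.497 in the rocket frame): u_1 = (-0.497 + 0.313) / (1 + (-0.497)·0.313) = -0.1833/0.8444 = -0.2171.
Compose with the fragment (u' = 0.393 in the missile frame): u_2 = (0.393 + (-0.217)) / (1 + 0.393·(-0.217)) = 0.1762/0.9146 = 0.1927.
So u = 0.1927 × 3.00 × 10^8 m/s.

+5.78 × 10^7 m/s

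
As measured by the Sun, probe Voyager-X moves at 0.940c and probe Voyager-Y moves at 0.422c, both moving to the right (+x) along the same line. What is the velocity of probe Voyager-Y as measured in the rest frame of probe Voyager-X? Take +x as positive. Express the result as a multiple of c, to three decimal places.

-0.859c

β_A = 0.940, β_B = 0.422.
Transform to A's frame with the inverse velocity-addition law: u' = (u − v)/(1 − uv/c²), taking u = β_B and v = β_A.
u' = (0.422 − 0.940) / (1 − (0.940)(0.422)) = -0.5180/0.6033 = -0.8586.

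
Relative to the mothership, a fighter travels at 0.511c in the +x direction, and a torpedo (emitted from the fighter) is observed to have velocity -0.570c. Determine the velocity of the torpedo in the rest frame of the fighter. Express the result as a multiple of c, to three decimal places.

-0.837c

Invert the composition law: u' = (u − v)/(1 − uv/c²).
u' = (-0.570 − 0.511) / (1 − (-0.570)(0.511)) = -1.0810/1.2913 = -0.8372.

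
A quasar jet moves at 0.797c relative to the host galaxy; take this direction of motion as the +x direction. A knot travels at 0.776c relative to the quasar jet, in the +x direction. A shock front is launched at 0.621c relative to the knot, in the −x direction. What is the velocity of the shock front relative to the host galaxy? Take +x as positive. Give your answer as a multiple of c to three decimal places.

+0.885c

Apply u = (u' + v)/(1 + u'v/c²) successively, working outward toward the host galaxy.
Start: velocity of the quasar jet relative to the host galaxy = 0.7970c.
Compose with the knot (u' = 0.776 in the quasar jet frame): u_1 = (0.776 + 0.797) / (1 + 0.776·0.797) = 1.5730/1.6185 = 0.9719.
Compose with the shock front (u' = -0.621 in the knot frame): u_2 = (-0.621 + 0.972) / (1 + (-0.621)·0.972) = 0.3509/0.3964 = 0.8851.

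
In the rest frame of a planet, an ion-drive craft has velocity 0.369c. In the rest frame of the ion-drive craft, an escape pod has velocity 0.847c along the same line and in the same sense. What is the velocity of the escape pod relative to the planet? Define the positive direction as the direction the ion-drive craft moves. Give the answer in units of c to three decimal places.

With v = 0.369 and u' = 0.847 (in units of c),
u = (u' + v)/(1 + u'v/c²):
u = (0.847 + 0.369) / (1 + 0.847·0.369) = 1.2160/1.3125 = 0.9264
(Galilean addition would give +1.216c, exceeding c.)

0.926c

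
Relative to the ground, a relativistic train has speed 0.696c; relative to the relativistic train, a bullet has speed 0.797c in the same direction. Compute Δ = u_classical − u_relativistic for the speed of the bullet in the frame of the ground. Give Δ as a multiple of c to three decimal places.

Galilean: u_cl = 0.797 + 0.696 = 1.4930.
Relativistic: u_rel = (0.797 + 0.696) / (1 + 0.797·0.696) = 1.4930/1.5547 = 0.9603.
Δ = 1.4930 − 0.9603 = 0.5327.
(The classical prediction exceeds c; the relativistic result does not.)

Δ = 0.533c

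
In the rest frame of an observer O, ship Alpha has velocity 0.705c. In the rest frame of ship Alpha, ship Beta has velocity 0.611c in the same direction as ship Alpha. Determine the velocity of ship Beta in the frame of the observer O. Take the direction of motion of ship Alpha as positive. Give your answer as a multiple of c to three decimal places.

0.920c

With v = 0.705 and u' = 0.611 (in units of c),
u = (u' + v)/(1 + u'v/c²):
u = (0.611 + 0.705) / (1 + 0.611·0.705) = 1.3160/1.4308 = 0.9198
(Galilean addition would give +1.316c, exceeding c.)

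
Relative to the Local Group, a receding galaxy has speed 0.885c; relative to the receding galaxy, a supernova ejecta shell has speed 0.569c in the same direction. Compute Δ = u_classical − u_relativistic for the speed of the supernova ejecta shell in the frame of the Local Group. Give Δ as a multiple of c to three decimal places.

Galilean: u_cl = 0.569 + 0.885 = 1.4540.
Relativistic: u_rel = (0.569 + 0.885) / (1 + 0.569·0.885) = 1.4540/1.5036 = 0.9670.
Δ = 1.4540 − 0.9670 = 0.4870.
(The classical prediction exceeds c; the relativistic result does not.)

Δ = 0.487c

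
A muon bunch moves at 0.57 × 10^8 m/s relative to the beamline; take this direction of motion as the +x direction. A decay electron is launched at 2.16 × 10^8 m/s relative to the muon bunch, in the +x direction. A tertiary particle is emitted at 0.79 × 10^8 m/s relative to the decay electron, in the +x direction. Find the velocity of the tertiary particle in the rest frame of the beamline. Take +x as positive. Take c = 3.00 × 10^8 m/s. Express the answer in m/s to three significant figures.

Apply u = (u' + v)/(1 + u'v/c²) successively, working outward toward the beamline.
(Dividing each given speed by c = 3.00 × 10^8 m/s to work in units of c.)
Start: velocity of the muon bunch relative to the beamline = 0.1900c.
Compose with the decay electron (u' = 0.720 in the muon bunch frame): u_1 = (0.720 + 0.190) / (1 + 0.720·0.190) = 0.9100/1.1368 = 0.8005.
Compose with the tertiary particle (u' = 0.263 in the decay electron frame): u_2 = (0.263 + 0.800) / (1 + 0.263·0.800) = 1.0638/1.2108 = 0.8786.
So u = 0.8786 × 3.00 × 10^8 m/s.

2.64 × 10^8 m/s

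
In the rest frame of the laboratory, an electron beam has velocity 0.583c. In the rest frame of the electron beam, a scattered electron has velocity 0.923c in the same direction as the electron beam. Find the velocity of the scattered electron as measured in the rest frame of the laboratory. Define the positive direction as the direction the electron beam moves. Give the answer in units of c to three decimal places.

0.979c

With v = 0.583 and u' = 0.923 (in units of c),
u = (u' + v)/(1 + u'v/c²):
u = (0.923 + 0.583) / (1 + 0.923·0.583) = 1.5060/1.5381 = 0.9791
(Galilean addition would give +1.506c, exceeding c.)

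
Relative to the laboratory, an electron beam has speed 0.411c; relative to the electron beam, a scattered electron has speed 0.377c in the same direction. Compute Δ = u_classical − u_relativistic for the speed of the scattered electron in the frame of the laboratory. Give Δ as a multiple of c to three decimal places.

Δ = 0.106c

Galilean: u_cl = 0.377 + 0.411 = 0.7880.
Relativistic: u_rel = (0.377 + 0.411) / (1 + 0.377·0.411) = 0.7880/1.1549 = 0.6823.
Δ = 0.7880 − 0.6823 = 0.1057.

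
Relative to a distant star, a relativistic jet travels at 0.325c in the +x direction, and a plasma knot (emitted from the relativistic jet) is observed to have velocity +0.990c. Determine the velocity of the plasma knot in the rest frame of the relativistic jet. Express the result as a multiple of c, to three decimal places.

+0.980c

Invert the composition law: u' = (u − v)/(1 − uv/c²).
u' = (0.990 − 0.325) / (1 − (0.990)(0.325)) = 0.6650/0.6783 = 0.9805.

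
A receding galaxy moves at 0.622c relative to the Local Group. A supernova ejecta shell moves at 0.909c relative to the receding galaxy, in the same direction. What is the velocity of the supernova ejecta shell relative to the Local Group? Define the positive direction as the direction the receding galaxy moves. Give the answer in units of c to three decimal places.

0.978c

With v = 0.622 and u' = 0.909 (in units of c),
u = (u' + v)/(1 + u'v/c²):
u = (0.909 + 0.622) / (1 + 0.909·0.622) = 1.5310/1.5654 = 0.9780
(Galilean addition would give +1.531c, exceeding c.)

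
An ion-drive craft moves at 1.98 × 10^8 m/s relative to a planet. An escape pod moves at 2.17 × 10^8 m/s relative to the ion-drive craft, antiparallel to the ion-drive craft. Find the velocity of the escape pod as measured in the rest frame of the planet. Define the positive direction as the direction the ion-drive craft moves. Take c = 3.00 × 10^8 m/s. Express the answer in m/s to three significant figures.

-3.64 × 10^7 m/s

In units of c (dividing by 3.00 × 10^8 m/s): v = 0.660, u' = -0.723.
u = (u' + v)/(1 + u'v/c²):
u = (-0.723 + 0.660) / (1 + (-0.723)·0.660) = -0.0633/0.5226 = -0.1212
(Galilean addition would give -0.063c.)
Converting back: u = -0.1212 × 3.00 × 10^8 m/s.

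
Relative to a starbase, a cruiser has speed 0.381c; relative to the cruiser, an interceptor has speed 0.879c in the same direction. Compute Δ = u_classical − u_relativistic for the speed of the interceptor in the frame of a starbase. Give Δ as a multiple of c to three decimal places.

Δ = 0.316c

Galilean: u_cl = 0.879 + 0.381 = 1.2600.
Relativistic: u_rel = (0.879 + 0.381) / (1 + 0.879·0.381) = 1.2600/1.3349 = 0.9439.
Δ = 1.2600 − 0.9439 = 0.3161.
(The classical prediction exceeds c; the relativistic result does not.)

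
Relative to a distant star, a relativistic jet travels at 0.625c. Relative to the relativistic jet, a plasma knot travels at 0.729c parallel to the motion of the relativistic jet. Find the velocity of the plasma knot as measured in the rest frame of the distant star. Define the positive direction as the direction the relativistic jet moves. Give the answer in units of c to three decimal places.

With v = 0.625 and u' = 0.729 (in units of c),
u = (u' + v)/(1 + u'v/c²):
u = (0.729 + 0.625) / (1 + 0.729·0.625) = 1.3540/1.4556 = 0.9302

0.930c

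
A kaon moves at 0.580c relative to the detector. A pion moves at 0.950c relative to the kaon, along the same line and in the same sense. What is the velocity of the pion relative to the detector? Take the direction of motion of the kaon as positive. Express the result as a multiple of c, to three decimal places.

With v = 0.580 and u' = 0.950 (in units of c),
u = (u' + v)/(1 + u'v/c²):
u = (0.950 + 0.580) / (1 + 0.950·0.580) = 1.5300/1.5510 = 0.9865

0.986c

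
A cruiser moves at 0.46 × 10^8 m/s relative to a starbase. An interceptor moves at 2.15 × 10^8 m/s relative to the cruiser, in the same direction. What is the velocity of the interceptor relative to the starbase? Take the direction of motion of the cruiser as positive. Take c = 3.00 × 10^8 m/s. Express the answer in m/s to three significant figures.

2.35 × 10^8 m/s

In units of c (dividing by 3.00 × 10^8 m/s): v = 0.153, u' = 0.717.
u = (u' + v)/(1 + u'v/c²):
u = (0.717 + 0.153) / (1 + 0.717·0.153) = 0.8700/1.1099 = 0.7839
(Galilean addition would give +0.870c.)
Converting back: u = 0.7839 × 3.00 × 10^8 m/s.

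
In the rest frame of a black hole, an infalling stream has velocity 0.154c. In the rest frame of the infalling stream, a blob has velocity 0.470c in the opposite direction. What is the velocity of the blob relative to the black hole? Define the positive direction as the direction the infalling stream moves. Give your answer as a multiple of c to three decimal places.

With v = 0.154 and u' = -0.470 (in units of c),
u = (u' + v)/(1 + u'v/c²):
u = (-0.470 + 0.154) / (1 + (-0.470)·0.154) = -0.3160/0.9276 = -0.3407

-0.341c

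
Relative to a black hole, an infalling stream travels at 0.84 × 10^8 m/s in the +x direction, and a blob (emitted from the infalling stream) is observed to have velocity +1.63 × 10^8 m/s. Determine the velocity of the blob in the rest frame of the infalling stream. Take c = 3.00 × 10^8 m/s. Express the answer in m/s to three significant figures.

+9.32 × 10^7 m/s

v = 0.280c, u = 0.543c.
Invert the composition law: u' = (u − v)/(1 − uv/c²).
u' = (0.543 − 0.280) / (1 − (0.543)(0.280)) = 0.2633/0.8479 = 0.3106.
u' = 0.3106 × 3.00 × 10^8 m/s.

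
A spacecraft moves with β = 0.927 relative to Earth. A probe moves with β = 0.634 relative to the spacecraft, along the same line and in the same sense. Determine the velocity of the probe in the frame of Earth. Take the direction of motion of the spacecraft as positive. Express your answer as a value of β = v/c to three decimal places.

β = 0.983

With v = 0.927 and u' = 0.634 (in units of c),
u = (u' + v)/(1 + u'v/c²):
u = (0.634 + 0.927) / (1 + 0.634·0.927) = 1.5610/1.5877 = 0.9832
(Galilean addition would give +1.561c, exceeding c.)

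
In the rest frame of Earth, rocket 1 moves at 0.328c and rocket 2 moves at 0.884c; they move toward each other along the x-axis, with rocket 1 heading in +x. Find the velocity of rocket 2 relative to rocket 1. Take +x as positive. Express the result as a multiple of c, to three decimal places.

-0.940c

β_A = 0.328, β_B = -0.884.
Transform to A's frame with the inverse velocity-addition law: u' = (u − v)/(1 − uv/c²), taking u = β_B and v = β_A.
u' = (-0.884 − 0.328) / (1 − (0.328)(-0.884)) = -1.2120/1.2900 = -0.9396.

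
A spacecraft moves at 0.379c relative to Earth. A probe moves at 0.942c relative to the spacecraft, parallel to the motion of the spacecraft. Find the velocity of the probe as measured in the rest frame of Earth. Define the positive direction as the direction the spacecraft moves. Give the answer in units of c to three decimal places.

With v = 0.379 and u' = 0.942 (in units of c),
u = (u' + v)/(1 + u'v/c²):
u = (0.942 + 0.379) / (1 + 0.942·0.379) = 1.3210/1.3570 = 0.9735
(Galilean addition would give +1.321c, exceeding c.)

0.973c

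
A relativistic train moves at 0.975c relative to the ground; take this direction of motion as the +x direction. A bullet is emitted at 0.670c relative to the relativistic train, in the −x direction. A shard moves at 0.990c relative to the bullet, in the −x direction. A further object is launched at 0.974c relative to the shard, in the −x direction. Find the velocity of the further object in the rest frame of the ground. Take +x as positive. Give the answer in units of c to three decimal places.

-0.998c

Apply u = (u' + v)/(1 + u'v/c²) successively, working outward toward the ground.
Start: velocity of the relativistic train relative to the ground = 0.9750c.
Compose with the bullet (u' = -0.670 in the relativistic train frame): u_1 = (-0.670 + 0.975) / (1 + (-0.670)·0.975) = 0.3050/0.3468 = 0.8796.
Compose with the shard (u' = -0.990 in the bullet frame): u_2 = (-0.990 + 0.880) / (1 + (-0.990)·0.880) = -0.1104/0.1292 = -0.8545.
Compose with the further object (u' = -0.974 in the shard frame): u_3 = (-0.974 + (-0.855)) / (1 + (-0.974)·(-0.855)) = -1.8285/1.8323 = -0.9979.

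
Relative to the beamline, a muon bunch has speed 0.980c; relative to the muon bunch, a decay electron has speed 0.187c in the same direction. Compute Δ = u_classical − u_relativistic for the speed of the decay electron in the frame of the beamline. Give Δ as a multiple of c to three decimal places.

Δ = 0.181c

Galilean: u_cl = 0.187 + 0.980 = 1.1670.
Relativistic: u_rel = (0.187 + 0.980) / (1 + 0.187·0.980) = 1.1670/1.1833 = 0.9863.
Δ = 1.1670 − 0.9863 = 0.1807.
(The classical prediction exceeds c; the relativistic result does not.)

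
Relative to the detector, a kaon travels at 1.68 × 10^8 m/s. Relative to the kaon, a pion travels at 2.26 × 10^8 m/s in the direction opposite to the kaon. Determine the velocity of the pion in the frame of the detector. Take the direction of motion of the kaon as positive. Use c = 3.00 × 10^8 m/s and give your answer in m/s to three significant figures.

In units of c (dividing by 3.00 × 10^8 m/s): v = 0.560, u' = -0.753.
u = (u' + v)/(1 + u'v/c²):
u = (-0.753 + 0.560) / (1 + (-0.753)·0.560) = -0.1933/0.5781 = -0.3344
(Galilean addition would give -0.193c.)
Converting back: u = -0.3344 × 3.00 × 10^8 m/s.

-1.00 × 10^8 m/s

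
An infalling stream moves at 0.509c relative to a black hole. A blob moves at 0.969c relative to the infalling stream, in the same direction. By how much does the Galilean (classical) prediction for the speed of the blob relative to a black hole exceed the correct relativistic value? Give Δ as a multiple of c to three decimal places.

Galilean: u_cl = 0.969 + 0.509 = 1.4780.
Relativistic: u_rel = (0.969 + 0.509) / (1 + 0.969·0.509) = 1.4780/1.4932 = 0.9898.
Δ = 1.4780 − 0.9898 = 0.4882.
(The classical prediction exceeds c; the relativistic result does not.)

Δ = 0.488c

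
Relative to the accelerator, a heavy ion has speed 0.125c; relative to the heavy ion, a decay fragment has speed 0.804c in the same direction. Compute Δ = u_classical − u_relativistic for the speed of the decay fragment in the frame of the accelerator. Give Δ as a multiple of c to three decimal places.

Δ = 0.085c

Galilean: u_cl = 0.804 + 0.125 = 0.9290.
Relativistic: u_rel = (0.804 + 0.125) / (1 + 0.804·0.125) = 0.9290/1.1005 = 0.8442.
Δ = 0.9290 − 0.8442 = 0.0848.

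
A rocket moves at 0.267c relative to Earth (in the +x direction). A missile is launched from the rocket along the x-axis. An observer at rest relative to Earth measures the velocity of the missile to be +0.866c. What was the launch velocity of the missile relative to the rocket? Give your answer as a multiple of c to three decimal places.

Invert the composition law: u' = (u − v)/(1 − uv/c²).
u' = (0.866 − 0.267) / (1 − (0.866)(0.267)) = 0.5990/0.7688 = 0.7792.

+0.779c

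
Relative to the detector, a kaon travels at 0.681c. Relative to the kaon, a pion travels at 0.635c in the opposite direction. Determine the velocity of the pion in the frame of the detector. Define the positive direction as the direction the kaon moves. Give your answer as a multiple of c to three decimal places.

+0.081c

With v = 0.681 and u' = -0.635 (in units of c),
u = (u' + v)/(1 + u'v/c²):
u = (-0.635 + 0.681) / (1 + (-0.635)·0.681) = 0.0460/0.5676 = 0.0810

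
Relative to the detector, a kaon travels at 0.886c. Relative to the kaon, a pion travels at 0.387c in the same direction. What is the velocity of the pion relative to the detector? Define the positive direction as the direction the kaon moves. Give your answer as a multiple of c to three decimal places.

0.948c

With v = 0.886 and u' = 0.387 (in units of c),
u = (u' + v)/(1 + u'v/c²):
u = (0.387 + 0.886) / (1 + 0.387·0.886) = 1.2730/1.3429 = 0.9480
(Galilean addition would give +1.273c, exceeding c.)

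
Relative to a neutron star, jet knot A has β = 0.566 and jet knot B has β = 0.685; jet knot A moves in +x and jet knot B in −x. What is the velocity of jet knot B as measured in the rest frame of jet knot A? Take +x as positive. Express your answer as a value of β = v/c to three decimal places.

β = -0.901

β_A = 0.566, β_B = -0.685.
Transform to A's frame with the inverse velocity-addition law: u' = (u − v)/(1 − uv/c²), taking u = β_B and v = β_A.
u' = (-0.685 − 0.566) / (1 − (0.566)(-0.685)) = -1.2510/1.3877 = -0.9015.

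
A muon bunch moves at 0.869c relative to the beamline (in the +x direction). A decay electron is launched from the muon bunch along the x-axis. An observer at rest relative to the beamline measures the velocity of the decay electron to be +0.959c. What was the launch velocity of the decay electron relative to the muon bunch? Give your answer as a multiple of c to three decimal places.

Invert the composition law: u' = (u − v)/(1 − uv/c²).
u' = (0.959 − 0.869) / (1 − (0.959)(0.869)) = 0.0900/0.1666 = 0.5401.

+0.540c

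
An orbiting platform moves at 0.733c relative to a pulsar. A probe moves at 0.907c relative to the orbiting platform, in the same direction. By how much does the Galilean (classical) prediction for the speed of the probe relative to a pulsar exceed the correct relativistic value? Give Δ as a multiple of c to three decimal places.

Galilean: u_cl = 0.907 + 0.733 = 1.6400.
Relativistic: u_rel = (0.907 + 0.733) / (1 + 0.907·0.733) = 1.6400/1.6648 = 0.9851.
Δ = 1.6400 − 0.9851 = 0.6549.
(The classical prediction exceeds c; the relativistic result does not.)

Δ = 0.655c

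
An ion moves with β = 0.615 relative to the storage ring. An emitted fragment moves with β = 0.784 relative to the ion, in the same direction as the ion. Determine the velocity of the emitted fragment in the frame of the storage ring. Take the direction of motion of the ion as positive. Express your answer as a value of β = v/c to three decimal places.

β = 0.944

With v = 0.615 and u' = 0.784 (in units of c),
u = (u' + v)/(1 + u'v/c²):
u = (0.784 + 0.615) / (1 + 0.784·0.615) = 1.3990/1.4822 = 0.9439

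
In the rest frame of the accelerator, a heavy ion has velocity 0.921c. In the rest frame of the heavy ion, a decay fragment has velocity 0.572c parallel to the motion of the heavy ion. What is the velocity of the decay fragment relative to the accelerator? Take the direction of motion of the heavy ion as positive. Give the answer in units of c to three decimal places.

With v = 0.921 and u' = 0.572 (in units of c),
u = (u' + v)/(1 + u'v/c²):
u = (0.572 + 0.921) / (1 + 0.572·0.921) = 1.4930/1.5268 = 0.9779

0.978c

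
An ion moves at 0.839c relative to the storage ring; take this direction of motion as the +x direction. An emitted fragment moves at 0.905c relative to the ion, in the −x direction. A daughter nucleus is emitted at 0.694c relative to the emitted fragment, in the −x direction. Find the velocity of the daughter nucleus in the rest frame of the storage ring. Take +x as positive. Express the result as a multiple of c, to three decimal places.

-0.813c

Apply u = (u' + v)/(1 + u'v/c²) successively, working outward toward the storage ring.
Start: velocity of the ion relative to the storage ring = 0.8390c.
Compose with the emitted fragment (u' = -0.905 in the ion frame): u_1 = (-0.905 + 0.839) / (1 + (-0.905)·0.839) = -0.0660/0.2407 = -0.2742.
Compose with the daughter nucleus (u' = -0.694 in the emitted fragment frame): u_2 = (-0.694 + (-0.274)) / (1 + (-0.694)·(-0.274)) = -0.9682/1.1903 = -0.8134.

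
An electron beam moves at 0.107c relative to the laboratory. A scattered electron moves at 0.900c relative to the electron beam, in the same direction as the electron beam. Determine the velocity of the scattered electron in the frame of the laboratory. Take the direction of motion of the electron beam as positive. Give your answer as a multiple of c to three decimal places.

0.919c

With v = 0.107 and u' = 0.900 (in units of c),
u = (u' + v)/(1 + u'v/c²):
u = (0.900 + 0.107) / (1 + 0.900·0.107) = 1.0070/1.0963 = 0.9185
(Galilean addition would give +1.007c, exceeding c.)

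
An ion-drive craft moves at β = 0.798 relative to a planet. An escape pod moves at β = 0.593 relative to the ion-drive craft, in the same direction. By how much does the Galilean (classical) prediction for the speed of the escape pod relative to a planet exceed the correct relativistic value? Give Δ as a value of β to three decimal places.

Galilean: u_cl = 0.593 + 0.798 = 1.3910.
Relativistic: u_rel = (0.593 + 0.798) / (1 + 0.593·0.798) = 1.3910/1.4732 = 0.9442.
Δ = 1.3910 − 0.9442 = 0.4468.
(The classical prediction exceeds c; the relativistic result does not.)

Δ = 0.447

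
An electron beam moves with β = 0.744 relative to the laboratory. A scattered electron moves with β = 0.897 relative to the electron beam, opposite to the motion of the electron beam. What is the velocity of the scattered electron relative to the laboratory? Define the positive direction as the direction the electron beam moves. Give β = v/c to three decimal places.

β = -0.460

With v = 0.744 and u' = -0.897 (in units of c),
u = (u' + v)/(1 + u'v/c²):
u = (-0.897 + 0.744) / (1 + (-0.897)·0.744) = -0.1530/0.3326 = -0.4600
(Galilean addition would give -0.153c.)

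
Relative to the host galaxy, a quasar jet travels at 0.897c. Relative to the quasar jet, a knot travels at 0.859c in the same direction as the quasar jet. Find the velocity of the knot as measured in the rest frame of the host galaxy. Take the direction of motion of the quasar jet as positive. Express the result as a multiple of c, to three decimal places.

With v = 0.897 and u' = 0.859 (in units of c),
u = (u' + v)/(1 + u'v/c²):
u = (0.859 + 0.897) / (1 + 0.859·0.897) = 1.7560/1.7705 = 0.9918
(Galilean addition would give +1.756c, exceeding c.)

0.992c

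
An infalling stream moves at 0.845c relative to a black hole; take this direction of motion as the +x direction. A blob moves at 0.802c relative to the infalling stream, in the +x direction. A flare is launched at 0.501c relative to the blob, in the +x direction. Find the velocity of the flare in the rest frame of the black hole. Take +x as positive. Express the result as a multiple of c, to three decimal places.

Apply u = (u' + v)/(1 + u'v/c²) successively, working outward toward the black hole.
Start: velocity of the infalling stream relative to the black hole = 0.8450c.
Compose with the blob (u' = 0.802 in the infalling stream frame): u_1 = (0.802 + 0.845) / (1 + 0.802·0.845) = 1.6470/1.6777 = 0.9817.
Compose with the flare (u' = 0.501 in the blob frame): u_2 = (0.501 + 0.982) / (1 + 0.501·0.982) = 1.4827/1.4918 = 0.9939.

0.994c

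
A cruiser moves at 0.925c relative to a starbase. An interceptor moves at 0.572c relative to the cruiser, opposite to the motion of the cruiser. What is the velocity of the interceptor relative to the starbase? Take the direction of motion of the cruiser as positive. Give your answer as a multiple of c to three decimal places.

With v = 0.925 and u' = -0.572 (in units of c),
u = (u' + v)/(1 + u'v/c²):
u = (-0.572 + 0.925) / (1 + (-0.572)·0.925) = 0.3530/0.4709 = 0.7496

+0.750c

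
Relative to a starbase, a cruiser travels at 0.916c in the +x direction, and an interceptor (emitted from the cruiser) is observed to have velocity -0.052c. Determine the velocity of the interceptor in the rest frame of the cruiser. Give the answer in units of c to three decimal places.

-0.924c

Invert the composition law: u' = (u − v)/(1 − uv/c²).
u' = (-0.052 − 0.916) / (1 − (-0.052)(0.916)) = -0.9680/1.0476 = -0.9240.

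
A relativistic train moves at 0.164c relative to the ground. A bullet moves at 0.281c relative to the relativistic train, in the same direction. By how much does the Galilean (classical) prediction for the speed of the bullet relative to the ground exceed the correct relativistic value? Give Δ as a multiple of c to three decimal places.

Galilean: u_cl = 0.281 + 0.164 = 0.4450.
Relativistic: u_rel = (0.281 + 0.164) / (1 + 0.281·0.164) = 0.4450/1.0461 = 0.4254.
Δ = 0.4450 − 0.4254 = 0.0196.

Δ = 0.020c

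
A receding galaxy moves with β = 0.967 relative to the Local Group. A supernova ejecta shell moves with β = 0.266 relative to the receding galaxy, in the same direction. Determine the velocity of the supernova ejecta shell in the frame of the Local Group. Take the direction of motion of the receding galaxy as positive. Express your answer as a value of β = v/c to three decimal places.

With v = 0.967 and u' = 0.266 (in units of c),
u = (u' + v)/(1 + u'v/c²):
u = (0.266 + 0.967) / (1 + 0.266·0.967) = 1.2330/1.2572 = 0.9807

β = 0.981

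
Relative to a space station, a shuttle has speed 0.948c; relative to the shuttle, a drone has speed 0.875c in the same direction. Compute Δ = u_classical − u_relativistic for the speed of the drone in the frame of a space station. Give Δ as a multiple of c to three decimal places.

Galilean: u_cl = 0.875 + 0.948 = 1.8230.
Relativistic: u_rel = (0.875 + 0.948) / (1 + 0.875·0.948) = 1.8230/1.8295 = 0.9964.
Δ = 1.8230 − 0.9964 = 0.8266.
(The classical prediction exceeds c; the relativistic result does not.)

Δ = 0.827c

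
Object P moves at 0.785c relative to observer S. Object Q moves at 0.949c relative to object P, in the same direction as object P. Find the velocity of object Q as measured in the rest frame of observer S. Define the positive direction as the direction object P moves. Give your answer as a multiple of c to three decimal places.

0.994c

With v = 0.785 and u' = 0.949 (in units of c),
u = (u' + v)/(1 + u'v/c²):
u = (0.949 + 0.785) / (1 + 0.949·0.785) = 1.7340/1.7450 = 0.9937
(Galilean addition would give +1.734c, exceeding c.)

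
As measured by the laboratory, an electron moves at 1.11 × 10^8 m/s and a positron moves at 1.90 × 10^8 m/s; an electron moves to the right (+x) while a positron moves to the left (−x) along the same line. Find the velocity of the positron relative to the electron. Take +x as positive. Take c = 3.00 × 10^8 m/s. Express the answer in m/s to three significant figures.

β_A = 0.370, β_B = -0.633 (dividing each by c = 3.00 × 10^8 m/s).
Transform to A's frame with the inverse velocity-addition law: u' = (u − v)/(1 − uv/c²), taking u = β_B and v = β_A.
u' = (-0.633 − 0.370) / (1 − (0.370)(-0.633)) = -1.0033/1.2343 = -0.8129.
u' = -0.8129 × 3.00 × 10^8 m/s.

-2.44 × 10^8 m/s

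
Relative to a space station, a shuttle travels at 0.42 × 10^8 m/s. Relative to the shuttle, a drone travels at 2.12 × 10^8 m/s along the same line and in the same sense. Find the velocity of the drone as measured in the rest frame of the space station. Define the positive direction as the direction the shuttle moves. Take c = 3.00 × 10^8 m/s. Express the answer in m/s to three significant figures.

2.31 × 10^8 m/s

In units of c (dividing by 3.00 × 10^8 m/s): v = 0.140, u' = 0.707.
u = (u' + v)/(1 + u'v/c²):
u = (0.707 + 0.140) / (1 + 0.707·0.140) = 0.8467/1.0989 = 0.7704
Converting back: u = 0.7704 × 3.00 × 10^8 m/s.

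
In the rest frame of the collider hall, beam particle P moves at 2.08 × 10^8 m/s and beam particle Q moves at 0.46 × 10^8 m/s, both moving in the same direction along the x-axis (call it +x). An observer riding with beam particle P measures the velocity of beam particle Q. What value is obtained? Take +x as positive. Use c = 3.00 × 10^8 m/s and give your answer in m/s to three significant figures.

β_A = 0.693, β_B = 0.153 (dividing each by c = 3.00 × 10^8 m/s).
Transform to A's frame with the inverse velocity-addition law: u' = (u − v)/(1 − uv/c²), taking u = β_B and v = β_A.
u' = (0.153 − 0.693) / (1 − (0.693)(0.153)) = -0.5400/0.8937 = -0.6042.
u' = -0.6042 × 3.00 × 10^8 m/s.

-1.81 × 10^8 m/s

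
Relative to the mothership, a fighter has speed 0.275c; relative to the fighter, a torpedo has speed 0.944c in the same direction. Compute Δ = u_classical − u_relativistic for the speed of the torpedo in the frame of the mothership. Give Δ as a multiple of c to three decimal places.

Galilean: u_cl = 0.944 + 0.275 = 1.2190.
Relativistic: u_rel = (0.944 + 0.275) / (1 + 0.944·0.275) = 1.2190/1.2596 = 0.9678.
Δ = 1.2190 − 0.9678 = 0.2512.
(The classical prediction exceeds c; the relativistic result does not.)

Δ = 0.251c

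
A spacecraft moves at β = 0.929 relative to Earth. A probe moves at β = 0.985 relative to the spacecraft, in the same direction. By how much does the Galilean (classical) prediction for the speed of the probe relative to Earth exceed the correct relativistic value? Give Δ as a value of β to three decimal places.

Galilean: u_cl = 0.985 + 0.929 = 1.9140.
Relativistic: u_rel = (0.985 + 0.929) / (1 + 0.985·0.929) = 1.9140/1.9151 = 0.9994.
Δ = 1.9140 − 0.9994 = 0.9146.
(The classical prediction exceeds c; the relativistic result does not.)

Δ = 0.915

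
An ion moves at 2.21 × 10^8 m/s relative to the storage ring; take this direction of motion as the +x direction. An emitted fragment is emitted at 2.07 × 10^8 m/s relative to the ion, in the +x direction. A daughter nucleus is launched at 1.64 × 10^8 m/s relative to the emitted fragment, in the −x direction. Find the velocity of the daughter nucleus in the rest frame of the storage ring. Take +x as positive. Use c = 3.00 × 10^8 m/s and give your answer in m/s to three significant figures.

+2.48 × 10^8 m/s

Apply u = (u' + v)/(1 + u'v/c²) successively, working outward toward the storage ring.
(Dividing each given speed by c = 3.00 × 10^8 m/s to work in units of c.)
Start: velocity of the ion relative to the storage ring = 0.7367c.
Compose with the emitted fragment (u' = 0.690 in the ion frame): u_1 = (0.690 + 0.737) / (1 + 0.690·0.737) = 1.4267/1.5083 = 0.9459.
Compose with the daughter nucleus (u' = -0.547 in the emitted fragment frame): u_2 = (-0.547 + 0.946) / (1 + (-0.547)·0.946) = 0.3992/0.4829 = 0.8267.
So u = 0.8267 × 3.00 × 10^8 m/s.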